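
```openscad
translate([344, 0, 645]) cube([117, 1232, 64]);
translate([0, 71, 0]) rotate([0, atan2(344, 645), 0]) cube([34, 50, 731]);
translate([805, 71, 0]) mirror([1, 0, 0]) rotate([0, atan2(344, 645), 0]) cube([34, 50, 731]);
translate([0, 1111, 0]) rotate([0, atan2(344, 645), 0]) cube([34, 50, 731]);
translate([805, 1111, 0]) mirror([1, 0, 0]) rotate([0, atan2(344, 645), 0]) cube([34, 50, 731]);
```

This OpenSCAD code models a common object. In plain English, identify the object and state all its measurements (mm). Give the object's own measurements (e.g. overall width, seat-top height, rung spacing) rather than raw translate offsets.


A sawhorse. A 117×1232×64 mm beam (x, y, z) sits on two A-frame leg pairs. Each pair is two raked legs of 34×50 mm section (50 mm along y) splaying symmetrically in x. Each leg rises 645 mm vertically over 344 mm of horizontal reach and is 731 mm long along its own axis. Every leg's outer bottom edge rests on the floor and its outer top edge meets a bottom edge of the beam — the left legs (tilting toward +x) meet the beam's −x bottom edge, the right legs (their mirror images, tilting toward −x) meet its +x bottom edge — so the leg tops tuck under the beam, the beam's underside is 645 mm above the floor, and the feet are 805 mm apart outside-to-outside with the beam centred between them. The two leg pairs are set in 71 mm from either end of the beam.


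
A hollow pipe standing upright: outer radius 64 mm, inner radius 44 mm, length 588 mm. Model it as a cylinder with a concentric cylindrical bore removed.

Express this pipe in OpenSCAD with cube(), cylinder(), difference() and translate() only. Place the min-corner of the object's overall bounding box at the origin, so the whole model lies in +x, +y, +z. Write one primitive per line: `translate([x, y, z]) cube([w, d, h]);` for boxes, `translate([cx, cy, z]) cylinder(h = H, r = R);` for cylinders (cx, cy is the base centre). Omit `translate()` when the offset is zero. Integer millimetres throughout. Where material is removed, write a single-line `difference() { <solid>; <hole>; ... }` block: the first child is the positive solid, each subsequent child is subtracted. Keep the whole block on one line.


difference() { translate([64, 64, 0]) cylinder(h = 588, r = 64); translate([64, 64, 0]) cylinder(h = 588, r = 44); }


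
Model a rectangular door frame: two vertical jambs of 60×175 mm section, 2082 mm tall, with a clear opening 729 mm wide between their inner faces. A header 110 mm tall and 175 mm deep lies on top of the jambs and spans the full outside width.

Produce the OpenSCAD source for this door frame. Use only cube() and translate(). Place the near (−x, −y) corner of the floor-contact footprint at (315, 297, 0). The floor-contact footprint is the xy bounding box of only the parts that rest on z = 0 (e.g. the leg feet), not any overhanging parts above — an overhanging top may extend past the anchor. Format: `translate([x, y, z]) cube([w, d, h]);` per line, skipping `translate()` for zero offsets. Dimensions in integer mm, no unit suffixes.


translate([315, 297, 0]) cube([60, 175, 2082]);
translate([1104, 297, 0]) cube([60, 175, 2082]);
translate([315, 297, 2082]) cube([849, 175, 110]);


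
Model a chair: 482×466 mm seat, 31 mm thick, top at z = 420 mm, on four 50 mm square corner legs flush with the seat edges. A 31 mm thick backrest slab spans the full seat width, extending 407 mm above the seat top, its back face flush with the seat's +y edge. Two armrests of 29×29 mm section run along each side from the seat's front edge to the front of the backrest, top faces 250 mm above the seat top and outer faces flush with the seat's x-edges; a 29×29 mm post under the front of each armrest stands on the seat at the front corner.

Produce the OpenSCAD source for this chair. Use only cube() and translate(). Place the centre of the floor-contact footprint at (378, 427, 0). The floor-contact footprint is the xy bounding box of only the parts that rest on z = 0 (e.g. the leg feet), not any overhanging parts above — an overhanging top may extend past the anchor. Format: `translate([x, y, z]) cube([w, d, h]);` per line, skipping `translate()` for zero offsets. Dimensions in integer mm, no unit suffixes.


translate([137, 194, 389]) cube([482, 466, 31]);
translate([137, 194, 0]) cube([50, 50, 389]);
translate([569, 194, 0]) cube([50, 50, 389]);
translate([137, 610, 0]) cube([50, 50, 389]);
translate([569, 610, 0]) cube([50, 50, 389]);
translate([137, 629, 420]) cube([482, 31, 407]);
translate([137, 194, 641]) cube([29, 435, 29]);
translate([590, 194, 641]) cube([29, 435, 29]);
translate([137, 194, 420]) cube([29, 29, 221]);
translate([590, 194, 420]) cube([29, 29, 221]);


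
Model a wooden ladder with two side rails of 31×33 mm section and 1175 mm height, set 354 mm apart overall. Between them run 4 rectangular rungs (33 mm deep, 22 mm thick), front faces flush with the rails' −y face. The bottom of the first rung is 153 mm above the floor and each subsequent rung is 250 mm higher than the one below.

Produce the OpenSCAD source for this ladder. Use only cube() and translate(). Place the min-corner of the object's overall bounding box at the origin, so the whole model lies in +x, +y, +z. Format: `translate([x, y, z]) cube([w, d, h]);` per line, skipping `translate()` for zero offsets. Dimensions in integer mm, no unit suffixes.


cube([31, 33, 1175]);
translate([323, 0, 0]) cube([31, 33, 1175]);
translate([31, 0, 153]) cube([292, 33, 22]);
translate([31, 0, 403]) cube([292, 33, 22]);
translate([31, 0, 653]) cube([292, 33, 22]);
translate([31, 0, 903]) cube([292, 33, 22]);


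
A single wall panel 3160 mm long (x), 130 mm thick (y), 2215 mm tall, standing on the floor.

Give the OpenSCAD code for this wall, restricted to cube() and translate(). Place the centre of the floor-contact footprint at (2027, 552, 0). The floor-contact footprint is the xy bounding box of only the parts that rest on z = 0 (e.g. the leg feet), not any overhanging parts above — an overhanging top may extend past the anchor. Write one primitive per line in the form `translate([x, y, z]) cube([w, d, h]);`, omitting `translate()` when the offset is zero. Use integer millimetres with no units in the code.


translate([447, 487, 0]) cube([3160, 130, 2215]);


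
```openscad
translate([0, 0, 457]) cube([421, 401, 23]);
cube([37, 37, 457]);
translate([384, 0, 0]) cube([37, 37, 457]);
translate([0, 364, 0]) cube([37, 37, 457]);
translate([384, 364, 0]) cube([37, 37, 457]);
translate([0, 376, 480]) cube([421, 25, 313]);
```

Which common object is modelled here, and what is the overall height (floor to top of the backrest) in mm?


A chair. The overall height is 793 mm.

A slab on four corner posts with a tall panel at the back — a chair. The seat slab sits at z = 457 with thickness 23, and the 313 mm backrest starts at the seat top, so the overall height is 457 + 23 + 313 = 793 mm.


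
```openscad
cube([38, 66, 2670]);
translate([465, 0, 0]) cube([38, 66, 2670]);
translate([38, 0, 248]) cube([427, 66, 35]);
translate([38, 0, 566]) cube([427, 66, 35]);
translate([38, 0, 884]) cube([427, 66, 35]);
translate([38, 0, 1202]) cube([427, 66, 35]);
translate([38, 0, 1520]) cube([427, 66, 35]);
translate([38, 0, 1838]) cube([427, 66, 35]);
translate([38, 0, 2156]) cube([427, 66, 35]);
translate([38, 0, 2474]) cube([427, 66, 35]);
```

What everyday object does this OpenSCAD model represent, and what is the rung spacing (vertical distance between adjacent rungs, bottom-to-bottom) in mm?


A ladder. The rung spacing is 318 mm.

Two tall 38×66 posts with 8 short bars between them — a ladder. Adjacent rungs sit at z = 248 and z = 566, so the spacing is 566 − 248 = 318 mm.


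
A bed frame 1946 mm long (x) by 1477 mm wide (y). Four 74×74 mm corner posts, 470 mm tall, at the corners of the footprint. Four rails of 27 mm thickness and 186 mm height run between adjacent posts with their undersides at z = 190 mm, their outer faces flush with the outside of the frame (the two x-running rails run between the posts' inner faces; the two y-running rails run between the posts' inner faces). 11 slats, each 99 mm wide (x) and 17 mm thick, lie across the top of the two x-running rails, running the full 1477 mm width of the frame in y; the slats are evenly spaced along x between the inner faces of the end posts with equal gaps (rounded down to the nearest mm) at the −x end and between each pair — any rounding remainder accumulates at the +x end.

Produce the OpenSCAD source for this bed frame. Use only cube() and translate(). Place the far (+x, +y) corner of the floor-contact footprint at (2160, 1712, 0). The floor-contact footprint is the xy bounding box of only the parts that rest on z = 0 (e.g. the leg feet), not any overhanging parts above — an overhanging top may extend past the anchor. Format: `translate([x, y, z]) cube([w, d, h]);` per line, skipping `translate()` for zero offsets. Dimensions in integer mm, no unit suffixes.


translate([214, 235, 0]) cube([74, 74, 470]);
translate([214, 1638, 0]) cube([74, 74, 470]);
translate([2086, 235, 0]) cube([74, 74, 470]);
translate([2086, 1638, 0]) cube([74, 74, 470]);
translate([288, 235, 190]) cube([1798, 27, 186]);
translate([288, 1685, 190]) cube([1798, 27, 186]);
translate([214, 309, 190]) cube([27, 1329, 186]);
translate([2133, 309, 190]) cube([27, 1329, 186]);
translate([347, 235, 376]) cube([99, 1477, 17]);
translate([505, 235, 376]) cube([99, 1477, 17]);
translate([663, 235, 376]) cube([99, 1477, 17]);
translate([821, 235, 376]) cube([99, 1477, 17]);
translate([979, 235, 376]) cube([99, 1477, 17]);
translate([1137, 235, 376]) cube([99, 1477, 17]);
translate([1295, 235, 376]) cube([99, 1477, 17]);
translate([1453, 235, 376]) cube([99, 1477, 17]);
translate([1611, 235, 376]) cube([99, 1477, 17]);
translate([1769, 235, 376]) cube([99, 1477, 17]);
translate([1927, 235, 376]) cube([99, 1477, 17]);


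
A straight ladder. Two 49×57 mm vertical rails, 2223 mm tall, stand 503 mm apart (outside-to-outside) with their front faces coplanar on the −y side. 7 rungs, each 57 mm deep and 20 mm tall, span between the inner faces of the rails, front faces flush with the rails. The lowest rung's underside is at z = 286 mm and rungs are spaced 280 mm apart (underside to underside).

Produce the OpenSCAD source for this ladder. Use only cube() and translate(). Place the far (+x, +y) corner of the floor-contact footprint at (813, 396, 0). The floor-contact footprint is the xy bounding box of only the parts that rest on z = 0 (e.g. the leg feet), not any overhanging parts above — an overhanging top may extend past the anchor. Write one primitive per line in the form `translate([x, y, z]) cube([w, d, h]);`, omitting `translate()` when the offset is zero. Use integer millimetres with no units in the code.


// rung span = 503 - 2*49 = 405
// rung[k] z = 286 + k*280
translate([310, 339, 0]) cube([49, 57, 2223]);
translate([764, 339, 0]) cube([49, 57, 2223]);
translate([359, 339, 286]) cube([405, 57, 20]);
translate([359, 339, 566]) cube([405, 57, 20]);
translate([359, 339, 846]) cube([405, 57, 20]);
translate([359, 339, 1126]) cube([405, 57, 20]);
translate([359, 339, 1406]) cube([405, 57, 20]);
translate([359, 339, 1686]) cube([405, 57, 20]);
translate([359, 339, 1966]) cube([405, 57, 20]);


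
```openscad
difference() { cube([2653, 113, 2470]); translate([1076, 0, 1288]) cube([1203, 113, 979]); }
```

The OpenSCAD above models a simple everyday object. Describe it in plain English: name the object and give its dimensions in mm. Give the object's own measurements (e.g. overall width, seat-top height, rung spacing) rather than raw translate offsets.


A wall 2653 mm long (x), 113 mm thick (y), 2470 mm tall, with a rectangular window opening cut through it. The opening is 1203 mm wide and 979 mm tall; its sill is at z = 1288 mm and its near (−x) edge is 1076 mm from the wall's −x end. The opening passes through the full wall thickness.


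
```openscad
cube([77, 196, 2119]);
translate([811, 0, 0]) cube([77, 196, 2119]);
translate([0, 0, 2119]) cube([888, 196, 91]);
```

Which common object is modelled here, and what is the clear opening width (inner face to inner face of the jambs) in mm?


A door frame. The clear opening width is 734 mm.

Two 2119 mm tall posts with a header on top — a door frame. The left jamb is 77 mm wide at x = 0; the right jamb starts at x = 811. The clear opening is 811 − 77 = 734 mm.


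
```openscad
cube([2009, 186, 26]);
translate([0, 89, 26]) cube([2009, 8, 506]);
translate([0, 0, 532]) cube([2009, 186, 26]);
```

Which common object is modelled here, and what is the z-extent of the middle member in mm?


An I-beam. The web height is 506 mm.

Two wide flanges with a thin centred web — an I-beam. Overall 558 mm minus two 26 mm flanges gives a web of 558 − 2·26 = 506 mm.


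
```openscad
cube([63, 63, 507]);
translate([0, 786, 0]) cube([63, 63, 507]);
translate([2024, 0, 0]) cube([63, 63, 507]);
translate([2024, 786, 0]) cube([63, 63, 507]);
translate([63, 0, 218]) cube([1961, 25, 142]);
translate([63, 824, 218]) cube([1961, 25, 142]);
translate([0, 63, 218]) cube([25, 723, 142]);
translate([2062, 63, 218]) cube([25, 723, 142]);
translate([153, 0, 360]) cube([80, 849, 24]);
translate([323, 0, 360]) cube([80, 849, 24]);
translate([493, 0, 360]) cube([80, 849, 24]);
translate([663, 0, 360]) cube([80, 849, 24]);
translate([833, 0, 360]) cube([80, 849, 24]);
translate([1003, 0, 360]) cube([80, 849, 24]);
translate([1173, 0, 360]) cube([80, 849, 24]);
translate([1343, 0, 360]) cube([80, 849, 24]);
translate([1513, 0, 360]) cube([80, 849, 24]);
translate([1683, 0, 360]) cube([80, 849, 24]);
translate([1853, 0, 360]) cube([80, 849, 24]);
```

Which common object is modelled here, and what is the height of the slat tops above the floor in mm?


A bed frame. The slat-top height is 384 mm.

Four posts, four rails, and a row of slats — a bed frame. Slats sit on the rails at z = 218 + 142 = 360; with slat thickness 24, the top is 384 mm.


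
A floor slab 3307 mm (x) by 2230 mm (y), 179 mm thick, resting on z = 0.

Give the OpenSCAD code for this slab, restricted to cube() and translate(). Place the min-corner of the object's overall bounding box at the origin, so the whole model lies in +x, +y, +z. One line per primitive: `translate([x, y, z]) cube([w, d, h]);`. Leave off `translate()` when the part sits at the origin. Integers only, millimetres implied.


cube([3307, 2230, 179]);


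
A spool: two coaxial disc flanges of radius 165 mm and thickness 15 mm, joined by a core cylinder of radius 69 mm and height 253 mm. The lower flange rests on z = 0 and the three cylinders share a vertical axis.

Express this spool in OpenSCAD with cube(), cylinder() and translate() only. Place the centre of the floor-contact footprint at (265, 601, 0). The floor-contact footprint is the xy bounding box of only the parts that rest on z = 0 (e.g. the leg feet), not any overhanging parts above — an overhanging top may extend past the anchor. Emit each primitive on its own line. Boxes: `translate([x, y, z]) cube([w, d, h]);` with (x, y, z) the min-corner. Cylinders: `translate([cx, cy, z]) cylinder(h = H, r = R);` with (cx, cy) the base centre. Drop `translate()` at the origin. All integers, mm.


translate([265, 601, 0]) cylinder(h = 15, r = 165);
translate([265, 601, 15]) cylinder(h = 253, r = 69);
translate([265, 601, 268]) cylinder(h = 15, r = 165);


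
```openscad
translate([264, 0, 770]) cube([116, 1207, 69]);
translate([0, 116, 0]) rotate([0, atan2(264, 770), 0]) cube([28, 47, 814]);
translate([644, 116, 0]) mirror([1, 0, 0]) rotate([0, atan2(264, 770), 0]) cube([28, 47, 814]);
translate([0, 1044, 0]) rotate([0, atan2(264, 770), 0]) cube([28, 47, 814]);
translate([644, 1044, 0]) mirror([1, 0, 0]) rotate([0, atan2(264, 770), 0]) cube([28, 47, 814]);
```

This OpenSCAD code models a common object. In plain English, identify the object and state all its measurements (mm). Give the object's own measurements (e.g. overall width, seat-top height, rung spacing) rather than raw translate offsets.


A sawhorse. A 116×1207×69 mm beam (x, y, z) sits on two A-frame leg pairs. Each pair is two raked legs of 28×47 mm section (47 mm along y) splaying symmetrically in x. Each leg rises 770 mm vertically over 264 mm of horizontal reach and is 814 mm long along its own axis. Every leg's outer bottom edge rests on the floor and its outer top edge meets a bottom edge of the beam — the left legs (tilting toward +x) meet the beam's −x bottom edge, the right legs (their mirror images, tilting toward −x) meet its +x bottom edge — so the leg tops tuck under the beam, the beam's underside is 770 mm above the floor, and the feet are 644 mm apart outside-to-outside with the beam centred between them. The two leg pairs are set in 116 mm from either end of the beam.


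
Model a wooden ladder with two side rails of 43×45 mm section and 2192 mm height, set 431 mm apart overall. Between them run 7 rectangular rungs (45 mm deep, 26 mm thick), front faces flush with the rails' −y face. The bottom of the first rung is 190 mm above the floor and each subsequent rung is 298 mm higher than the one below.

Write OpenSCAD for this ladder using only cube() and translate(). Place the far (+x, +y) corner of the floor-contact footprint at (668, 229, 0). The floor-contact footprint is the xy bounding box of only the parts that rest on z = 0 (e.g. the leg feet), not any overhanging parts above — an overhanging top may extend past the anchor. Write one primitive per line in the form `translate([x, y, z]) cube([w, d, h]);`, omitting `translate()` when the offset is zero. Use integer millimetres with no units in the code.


// rung span = 431 - 2*43 = 345
// rung[k] z = 190 + k*298
translate([237, 184, 0]) cube([43, 45, 2192]);
translate([625, 184, 0]) cube([43, 45, 2192]);
translate([280, 184, 190]) cube([345, 45, 26]);
translate([280, 184, 488]) cube([345, 45, 26]);
translate([280, 184, 786]) cube([345, 45, 26]);
translate([280, 184, 1084]) cube([345, 45, 26]);
translate([280, 184, 1382]) cube([345, 45, 26]);
translate([280, 184, 1680]) cube([345, 45, 26]);
translate([280, 184, 1978]) cube([345, 45, 26]);


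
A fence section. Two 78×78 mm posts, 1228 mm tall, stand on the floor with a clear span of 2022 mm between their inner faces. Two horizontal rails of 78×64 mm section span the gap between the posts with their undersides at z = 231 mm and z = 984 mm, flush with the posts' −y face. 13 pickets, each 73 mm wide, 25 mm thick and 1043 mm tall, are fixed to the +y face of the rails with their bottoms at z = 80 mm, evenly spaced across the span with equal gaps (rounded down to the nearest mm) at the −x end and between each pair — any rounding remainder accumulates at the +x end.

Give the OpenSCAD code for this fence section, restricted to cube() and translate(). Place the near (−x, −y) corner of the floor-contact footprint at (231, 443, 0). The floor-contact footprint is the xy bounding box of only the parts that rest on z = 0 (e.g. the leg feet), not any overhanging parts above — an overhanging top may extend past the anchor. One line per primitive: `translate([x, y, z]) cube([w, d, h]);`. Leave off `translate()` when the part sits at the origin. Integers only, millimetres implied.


translate([231, 443, 0]) cube([78, 78, 1228]);
translate([2331, 443, 0]) cube([78, 78, 1228]);
translate([309, 443, 231]) cube([2022, 78, 64]);
translate([309, 443, 984]) cube([2022, 78, 64]);
translate([385, 521, 80]) cube([73, 25, 1043]);
translate([534, 521, 80]) cube([73, 25, 1043]);
translate([683, 521, 80]) cube([73, 25, 1043]);
translate([832, 521, 80]) cube([73, 25, 1043]);
translate([981, 521, 80]) cube([73, 25, 1043]);
translate([1130, 521, 80]) cube([73, 25, 1043]);
translate([1279, 521, 80]) cube([73, 25, 1043]);
translate([1428, 521, 80]) cube([73, 25, 1043]);
translate([1577, 521, 80]) cube([73, 25, 1043]);
translate([1726, 521, 80]) cube([73, 25, 1043]);
translate([1875, 521, 80]) cube([73, 25, 1043]);
translate([2024, 521, 80]) cube([73, 25, 1043]);
translate([2173, 521, 80]) cube([73, 25, 1043]);


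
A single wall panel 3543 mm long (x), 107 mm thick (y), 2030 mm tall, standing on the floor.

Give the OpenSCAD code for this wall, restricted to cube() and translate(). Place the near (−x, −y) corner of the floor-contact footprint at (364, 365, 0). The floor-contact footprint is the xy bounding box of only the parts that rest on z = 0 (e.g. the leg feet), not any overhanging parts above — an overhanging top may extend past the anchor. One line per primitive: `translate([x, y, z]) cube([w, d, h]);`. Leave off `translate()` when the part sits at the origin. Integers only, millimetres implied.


translate([364, 365, 0]) cube([3543, 107, 2030]);


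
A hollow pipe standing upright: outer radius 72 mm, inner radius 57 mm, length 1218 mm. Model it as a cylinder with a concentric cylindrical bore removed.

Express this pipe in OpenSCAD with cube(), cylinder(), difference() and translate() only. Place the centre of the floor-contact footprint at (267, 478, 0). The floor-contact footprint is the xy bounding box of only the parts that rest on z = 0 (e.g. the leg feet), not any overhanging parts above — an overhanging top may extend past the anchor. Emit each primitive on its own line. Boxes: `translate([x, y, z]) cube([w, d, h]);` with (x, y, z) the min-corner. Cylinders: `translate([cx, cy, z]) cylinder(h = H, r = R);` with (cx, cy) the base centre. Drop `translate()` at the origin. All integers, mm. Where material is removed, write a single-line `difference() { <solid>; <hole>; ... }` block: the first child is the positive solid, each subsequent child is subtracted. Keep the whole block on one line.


difference() { translate([267, 478, 0]) cylinder(h = 1218, r = 72); translate([267, 478, 0]) cylinder(h = 1218, r = 57); }


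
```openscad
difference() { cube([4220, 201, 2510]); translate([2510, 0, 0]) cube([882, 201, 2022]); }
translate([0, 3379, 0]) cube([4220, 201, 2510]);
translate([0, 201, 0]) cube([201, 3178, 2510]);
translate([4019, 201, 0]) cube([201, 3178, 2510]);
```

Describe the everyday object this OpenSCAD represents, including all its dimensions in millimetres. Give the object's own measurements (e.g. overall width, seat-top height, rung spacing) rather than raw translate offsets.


A single room: four walls, each 2510 mm tall and 201 mm thick, enclosing an outside footprint 4220×3580 mm (x × y), no floor or roof. The front and back walls (−y and +y sides) run the full x-width; the side walls fit between their inner faces. A door opening 882 mm wide and 2022 mm tall is cut through the front wall from the floor up, its −x edge 2510 mm from the wall's −x end.


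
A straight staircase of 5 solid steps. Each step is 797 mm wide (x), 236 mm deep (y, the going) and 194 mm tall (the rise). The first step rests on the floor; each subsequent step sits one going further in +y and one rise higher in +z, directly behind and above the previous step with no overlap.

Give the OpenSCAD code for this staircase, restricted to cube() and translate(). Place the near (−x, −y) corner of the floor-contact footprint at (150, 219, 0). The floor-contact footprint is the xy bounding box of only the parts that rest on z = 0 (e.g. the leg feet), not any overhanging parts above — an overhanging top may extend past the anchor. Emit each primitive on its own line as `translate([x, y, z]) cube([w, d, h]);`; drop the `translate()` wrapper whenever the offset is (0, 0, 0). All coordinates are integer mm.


translate([150, 219, 0]) cube([797, 236, 194]);
translate([150, 455, 194]) cube([797, 236, 194]);
translate([150, 691, 388]) cube([797, 236, 194]);
translate([150, 927, 582]) cube([797, 236, 194]);
translate([150, 1163, 776]) cube([797, 236, 194]);


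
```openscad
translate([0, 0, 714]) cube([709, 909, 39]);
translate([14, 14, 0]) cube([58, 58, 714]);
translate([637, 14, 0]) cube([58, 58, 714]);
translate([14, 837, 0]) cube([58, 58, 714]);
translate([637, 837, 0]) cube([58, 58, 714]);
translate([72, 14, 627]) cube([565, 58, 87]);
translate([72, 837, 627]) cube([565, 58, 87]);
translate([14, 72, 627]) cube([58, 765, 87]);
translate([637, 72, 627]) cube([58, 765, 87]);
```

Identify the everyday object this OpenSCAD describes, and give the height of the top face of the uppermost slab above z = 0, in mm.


A table. The table height is 753 mm.

A 709×909×39 slab sits at z = 714 on four 58 mm square posts — a table. The top surface is at 714 + 39 = 753 mm.


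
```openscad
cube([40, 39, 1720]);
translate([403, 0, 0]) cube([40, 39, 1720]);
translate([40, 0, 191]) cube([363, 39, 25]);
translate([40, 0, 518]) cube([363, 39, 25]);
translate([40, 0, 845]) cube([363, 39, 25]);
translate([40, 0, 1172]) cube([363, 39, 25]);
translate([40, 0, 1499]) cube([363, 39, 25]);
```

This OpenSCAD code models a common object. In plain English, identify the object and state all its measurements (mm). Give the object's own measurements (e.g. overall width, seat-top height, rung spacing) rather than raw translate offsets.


A straight ladder. Two 40×39 mm vertical rails, 1720 mm tall, stand 443 mm apart (outside-to-outside) with their front faces coplanar on the −y side. 5 rungs, each 39 mm deep and 25 mm tall, span between the inner faces of the rails, front faces flush with the rails. The lowest rung's underside is at z = 191 mm and rungs are spaced 327 mm apart (underside to underside).


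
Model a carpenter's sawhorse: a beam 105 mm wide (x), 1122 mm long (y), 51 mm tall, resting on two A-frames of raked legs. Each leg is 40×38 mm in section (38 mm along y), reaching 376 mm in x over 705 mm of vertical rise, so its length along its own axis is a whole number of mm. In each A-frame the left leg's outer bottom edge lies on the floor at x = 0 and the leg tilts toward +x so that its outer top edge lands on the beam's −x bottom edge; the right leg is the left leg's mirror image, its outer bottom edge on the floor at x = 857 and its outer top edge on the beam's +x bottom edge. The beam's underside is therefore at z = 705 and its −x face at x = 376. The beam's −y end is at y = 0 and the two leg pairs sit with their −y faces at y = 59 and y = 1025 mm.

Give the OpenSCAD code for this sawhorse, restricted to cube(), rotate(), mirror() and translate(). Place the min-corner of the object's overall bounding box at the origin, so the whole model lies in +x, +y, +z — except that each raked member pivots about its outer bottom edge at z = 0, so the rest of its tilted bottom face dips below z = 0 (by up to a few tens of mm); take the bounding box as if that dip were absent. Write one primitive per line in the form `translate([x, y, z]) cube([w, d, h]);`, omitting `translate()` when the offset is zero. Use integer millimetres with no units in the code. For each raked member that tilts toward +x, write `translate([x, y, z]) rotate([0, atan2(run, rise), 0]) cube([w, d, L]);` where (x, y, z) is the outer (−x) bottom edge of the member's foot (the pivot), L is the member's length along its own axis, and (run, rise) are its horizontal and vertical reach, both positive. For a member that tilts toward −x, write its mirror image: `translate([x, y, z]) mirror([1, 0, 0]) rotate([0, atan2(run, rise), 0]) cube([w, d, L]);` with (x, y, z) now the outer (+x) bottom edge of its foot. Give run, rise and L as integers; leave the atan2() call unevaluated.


translate([376, 0, 705]) cube([105, 1122, 51]);
translate([0, 59, 0]) rotate([0, atan2(376, 705), 0]) cube([40, 38, 799]);
translate([857, 59, 0]) mirror([1, 0, 0]) rotate([0, atan2(376, 705), 0]) cube([40, 38, 799]);
translate([0, 1025, 0]) rotate([0, atan2(376, 705), 0]) cube([40, 38, 799]);
translate([857, 1025, 0]) mirror([1, 0, 0]) rotate([0, atan2(376, 705), 0]) cube([40, 38, 799]);


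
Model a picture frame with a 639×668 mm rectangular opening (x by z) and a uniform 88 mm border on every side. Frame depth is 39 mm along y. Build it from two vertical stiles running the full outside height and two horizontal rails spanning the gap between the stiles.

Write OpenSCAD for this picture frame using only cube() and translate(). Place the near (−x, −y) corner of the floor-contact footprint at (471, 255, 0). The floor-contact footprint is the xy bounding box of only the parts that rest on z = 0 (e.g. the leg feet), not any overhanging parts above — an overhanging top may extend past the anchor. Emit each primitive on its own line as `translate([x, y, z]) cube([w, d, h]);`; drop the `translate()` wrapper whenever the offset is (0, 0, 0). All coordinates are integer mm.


translate([471, 255, 0]) cube([88, 39, 844]);
translate([1198, 255, 0]) cube([88, 39, 844]);
translate([559, 255, 0]) cube([639, 39, 88]);
translate([559, 255, 756]) cube([639, 39, 88]);


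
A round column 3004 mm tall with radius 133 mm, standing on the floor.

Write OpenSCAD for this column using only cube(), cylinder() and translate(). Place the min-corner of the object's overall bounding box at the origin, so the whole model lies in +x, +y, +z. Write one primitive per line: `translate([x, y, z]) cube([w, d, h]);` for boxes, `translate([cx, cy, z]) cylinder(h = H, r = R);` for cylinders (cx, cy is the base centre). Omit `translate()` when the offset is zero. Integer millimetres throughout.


translate([133, 133, 0]) cylinder(h = 3004, r = 133);


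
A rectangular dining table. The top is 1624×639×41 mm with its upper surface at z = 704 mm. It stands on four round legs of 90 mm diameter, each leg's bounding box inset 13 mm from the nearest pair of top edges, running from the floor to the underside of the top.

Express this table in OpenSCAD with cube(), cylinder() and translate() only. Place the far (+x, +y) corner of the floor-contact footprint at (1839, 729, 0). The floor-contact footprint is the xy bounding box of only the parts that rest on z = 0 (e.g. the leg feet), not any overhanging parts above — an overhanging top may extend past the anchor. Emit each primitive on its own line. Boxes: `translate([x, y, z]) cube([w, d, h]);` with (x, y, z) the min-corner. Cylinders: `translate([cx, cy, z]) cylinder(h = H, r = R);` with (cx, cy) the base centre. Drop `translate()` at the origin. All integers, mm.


translate([228, 103, 663]) cube([1624, 639, 41]);
translate([286, 161, 0]) cylinder(h = 663, r = 45);
translate([1794, 161, 0]) cylinder(h = 663, r = 45);
translate([286, 684, 0]) cylinder(h = 663, r = 45);
translate([1794, 684, 0]) cylinder(h = 663, r = 45);


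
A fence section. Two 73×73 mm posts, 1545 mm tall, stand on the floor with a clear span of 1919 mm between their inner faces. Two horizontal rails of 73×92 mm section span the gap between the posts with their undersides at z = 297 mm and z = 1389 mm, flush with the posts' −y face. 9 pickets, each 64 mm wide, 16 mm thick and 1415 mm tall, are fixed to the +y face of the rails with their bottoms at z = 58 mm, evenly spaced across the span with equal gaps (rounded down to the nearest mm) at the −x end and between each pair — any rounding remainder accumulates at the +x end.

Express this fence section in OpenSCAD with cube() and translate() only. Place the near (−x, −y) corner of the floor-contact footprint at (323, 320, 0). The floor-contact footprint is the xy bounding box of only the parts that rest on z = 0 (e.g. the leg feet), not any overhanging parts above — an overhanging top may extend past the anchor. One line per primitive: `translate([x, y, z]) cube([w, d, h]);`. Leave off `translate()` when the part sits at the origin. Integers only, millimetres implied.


translate([323, 320, 0]) cube([73, 73, 1545]);
translate([2315, 320, 0]) cube([73, 73, 1545]);
translate([396, 320, 297]) cube([1919, 73, 92]);
translate([396, 320, 1389]) cube([1919, 73, 92]);
translate([530, 393, 58]) cube([64, 16, 1415]);
translate([728, 393, 58]) cube([64, 16, 1415]);
translate([926, 393, 58]) cube([64, 16, 1415]);
translate([1124, 393, 58]) cube([64, 16, 1415]);
translate([1322, 393, 58]) cube([64, 16, 1415]);
translate([1520, 393, 58]) cube([64, 16, 1415]);
translate([1718, 393, 58]) cube([64, 16, 1415]);
translate([1916, 393, 58]) cube([64, 16, 1415]);
translate([2114, 393, 58]) cube([64, 16, 1415]);


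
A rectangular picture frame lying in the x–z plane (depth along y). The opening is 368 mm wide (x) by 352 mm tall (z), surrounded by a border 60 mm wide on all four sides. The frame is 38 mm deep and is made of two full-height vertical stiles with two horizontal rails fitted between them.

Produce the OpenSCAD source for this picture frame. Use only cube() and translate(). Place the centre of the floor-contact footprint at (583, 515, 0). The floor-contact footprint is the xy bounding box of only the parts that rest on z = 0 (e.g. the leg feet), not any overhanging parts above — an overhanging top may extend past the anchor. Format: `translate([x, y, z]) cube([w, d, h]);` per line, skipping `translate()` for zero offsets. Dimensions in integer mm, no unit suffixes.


translate([339, 496, 0]) cube([60, 38, 472]);
translate([767, 496, 0]) cube([60, 38, 472]);
translate([399, 496, 0]) cube([368, 38, 60]);
translate([399, 496, 412]) cube([368, 38, 60]);


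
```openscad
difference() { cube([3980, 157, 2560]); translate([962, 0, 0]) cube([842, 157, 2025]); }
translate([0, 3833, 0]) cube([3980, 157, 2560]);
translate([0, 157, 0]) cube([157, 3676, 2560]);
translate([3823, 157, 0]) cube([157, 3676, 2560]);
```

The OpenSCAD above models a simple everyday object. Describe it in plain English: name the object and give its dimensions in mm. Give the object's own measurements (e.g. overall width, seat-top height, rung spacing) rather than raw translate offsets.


A single room: four walls, each 2560 mm tall and 157 mm thick, enclosing an outside footprint 3980×3990 mm (x × y), no floor or roof. The front and back walls (−y and +y sides) run the full x-width; the side walls fit between their inner faces. A door opening 842 mm wide and 2025 mm tall is cut through the front wall from the floor up, its −x edge 962 mm from the wall's −x end.


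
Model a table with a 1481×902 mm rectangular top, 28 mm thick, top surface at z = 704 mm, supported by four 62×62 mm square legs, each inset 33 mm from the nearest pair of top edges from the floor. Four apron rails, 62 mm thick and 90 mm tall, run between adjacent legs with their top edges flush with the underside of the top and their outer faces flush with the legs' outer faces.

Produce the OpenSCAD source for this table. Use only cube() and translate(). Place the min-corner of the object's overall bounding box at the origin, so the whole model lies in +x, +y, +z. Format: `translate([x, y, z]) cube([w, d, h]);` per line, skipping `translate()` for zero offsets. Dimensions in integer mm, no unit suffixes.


translate([0, 0, 676]) cube([1481, 902, 28]);
translate([33, 33, 0]) cube([62, 62, 676]);
translate([1386, 33, 0]) cube([62, 62, 676]);
translate([33, 807, 0]) cube([62, 62, 676]);
translate([1386, 807, 0]) cube([62, 62, 676]);
translate([95, 33, 586]) cube([1291, 62, 90]);
translate([95, 807, 586]) cube([1291, 62, 90]);
translate([33, 95, 586]) cube([62, 712, 90]);
translate([1386, 95, 586]) cube([62, 712, 90]);


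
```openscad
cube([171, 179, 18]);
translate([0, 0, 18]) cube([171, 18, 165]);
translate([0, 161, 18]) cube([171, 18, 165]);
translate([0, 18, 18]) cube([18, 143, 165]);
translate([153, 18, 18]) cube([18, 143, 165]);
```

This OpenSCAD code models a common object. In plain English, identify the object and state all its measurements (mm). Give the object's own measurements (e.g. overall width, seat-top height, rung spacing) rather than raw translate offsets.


An open-topped rectangular box: outside dimensions 171×179×183 mm, with a uniform wall and base thickness of 18 mm. The base is a full 171×179 slab on the floor; four walls sit on top of the base. The front and back walls (the −y and +y sides) span the full width; the two side walls fit between them.


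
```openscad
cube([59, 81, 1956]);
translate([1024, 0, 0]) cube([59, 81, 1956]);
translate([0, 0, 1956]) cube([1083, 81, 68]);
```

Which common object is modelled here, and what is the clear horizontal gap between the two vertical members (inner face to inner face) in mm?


A door frame. The clear opening width is 965 mm.

Two 1956 mm tall posts with a header on top — a door frame. The left jamb is 59 mm wide at x = 0; the right jamb starts at x = 1024. The clear opening is 1024 − 59 = 965 mm.


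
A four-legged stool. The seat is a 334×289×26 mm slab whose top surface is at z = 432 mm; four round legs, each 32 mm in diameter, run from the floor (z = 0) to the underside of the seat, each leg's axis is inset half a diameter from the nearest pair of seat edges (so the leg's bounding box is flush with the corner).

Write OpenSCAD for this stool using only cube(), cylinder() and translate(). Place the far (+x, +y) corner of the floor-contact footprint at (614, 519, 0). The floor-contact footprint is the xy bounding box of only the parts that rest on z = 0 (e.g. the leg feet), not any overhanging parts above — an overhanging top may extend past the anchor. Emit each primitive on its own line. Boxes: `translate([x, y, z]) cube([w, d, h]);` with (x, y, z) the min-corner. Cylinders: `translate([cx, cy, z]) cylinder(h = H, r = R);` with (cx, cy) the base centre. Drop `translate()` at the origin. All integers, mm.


translate([280, 230, 406]) cube([334, 289, 26]);
translate([296, 246, 0]) cylinder(h = 406, r = 16);
translate([598, 246, 0]) cylinder(h = 406, r = 16);
translate([296, 503, 0]) cylinder(h = 406, r = 16);
translate([598, 503, 0]) cylinder(h = 406, r = 16);


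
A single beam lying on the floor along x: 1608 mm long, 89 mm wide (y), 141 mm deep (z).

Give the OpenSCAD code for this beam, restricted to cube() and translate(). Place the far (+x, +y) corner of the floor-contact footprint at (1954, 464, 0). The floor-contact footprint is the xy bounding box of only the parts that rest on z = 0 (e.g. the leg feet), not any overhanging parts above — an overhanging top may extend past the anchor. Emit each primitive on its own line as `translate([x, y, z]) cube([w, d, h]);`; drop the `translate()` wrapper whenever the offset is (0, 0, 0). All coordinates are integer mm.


translate([346, 375, 0]) cube([1608, 89, 141]);


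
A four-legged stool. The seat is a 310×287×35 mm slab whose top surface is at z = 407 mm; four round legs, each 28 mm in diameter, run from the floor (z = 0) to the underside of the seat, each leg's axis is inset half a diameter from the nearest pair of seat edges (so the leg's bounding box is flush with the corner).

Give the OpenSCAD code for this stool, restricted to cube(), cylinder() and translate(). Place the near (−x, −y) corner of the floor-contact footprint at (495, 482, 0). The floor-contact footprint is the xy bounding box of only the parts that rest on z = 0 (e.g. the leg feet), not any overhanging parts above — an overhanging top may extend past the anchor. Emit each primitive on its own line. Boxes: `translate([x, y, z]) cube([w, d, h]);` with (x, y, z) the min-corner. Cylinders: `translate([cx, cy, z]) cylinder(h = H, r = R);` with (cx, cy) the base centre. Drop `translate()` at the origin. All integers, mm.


translate([495, 482, 372]) cube([310, 287, 35]);
translate([509, 496, 0]) cylinder(h = 372, r = 14);
translate([791, 496, 0]) cylinder(h = 372, r = 14);
translate([509, 755, 0]) cylinder(h = 372, r = 14);
translate([791, 755, 0]) cylinder(h = 372, r = 14);


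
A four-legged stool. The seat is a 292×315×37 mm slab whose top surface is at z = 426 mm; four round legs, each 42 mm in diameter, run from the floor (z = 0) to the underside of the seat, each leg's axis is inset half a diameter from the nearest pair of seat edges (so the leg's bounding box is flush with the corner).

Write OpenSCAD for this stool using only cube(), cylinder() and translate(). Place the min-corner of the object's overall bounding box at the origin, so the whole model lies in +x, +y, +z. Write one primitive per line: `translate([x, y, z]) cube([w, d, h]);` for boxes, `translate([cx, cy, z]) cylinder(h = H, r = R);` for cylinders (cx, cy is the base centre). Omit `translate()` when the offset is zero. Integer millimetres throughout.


translate([0, 0, 389]) cube([292, 315, 37]);
translate([21, 21, 0]) cylinder(h = 389, r = 21);
translate([271, 21, 0]) cylinder(h = 389, r = 21);
translate([21, 294, 0]) cylinder(h = 389, r = 21);
translate([271, 294, 0]) cylinder(h = 389, r = 21);
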